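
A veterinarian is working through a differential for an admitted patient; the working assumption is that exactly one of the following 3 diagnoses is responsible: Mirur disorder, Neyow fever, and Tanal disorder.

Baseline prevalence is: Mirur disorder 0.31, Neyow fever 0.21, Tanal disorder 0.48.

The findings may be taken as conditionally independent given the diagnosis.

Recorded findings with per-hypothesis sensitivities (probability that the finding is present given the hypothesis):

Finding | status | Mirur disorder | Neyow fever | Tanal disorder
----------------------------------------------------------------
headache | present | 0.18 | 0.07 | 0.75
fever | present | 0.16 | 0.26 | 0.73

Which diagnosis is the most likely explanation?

For each hypothesis, the unnormalized posterior weight is prior × product of the finding likelihoods:
  Mirur disorder: 0.31 × 0.18 × 0.16 = 0.008928
  Neyow fever: 0.21 × 0.07 × 0.26 = 0.003822
  Tanal disorder: 0.48 × 0.75 × 0.73 = 0.2628
Marginal likelihood of the evidence = 0.27555.
P(Mirur disorder | evidence) ≈ 0.008928 / 0.27555 ≈ 0.032
P(Neyow fever | evidence) ≈ 0.003822 / 0.27555 ≈ 0.014
P(Tanal disorder | evidence) ≈ 0.2628 / 0.27555 ≈ 0.954
The largest is 0.954, so Tanal disorder is most probable.

Tanal disorder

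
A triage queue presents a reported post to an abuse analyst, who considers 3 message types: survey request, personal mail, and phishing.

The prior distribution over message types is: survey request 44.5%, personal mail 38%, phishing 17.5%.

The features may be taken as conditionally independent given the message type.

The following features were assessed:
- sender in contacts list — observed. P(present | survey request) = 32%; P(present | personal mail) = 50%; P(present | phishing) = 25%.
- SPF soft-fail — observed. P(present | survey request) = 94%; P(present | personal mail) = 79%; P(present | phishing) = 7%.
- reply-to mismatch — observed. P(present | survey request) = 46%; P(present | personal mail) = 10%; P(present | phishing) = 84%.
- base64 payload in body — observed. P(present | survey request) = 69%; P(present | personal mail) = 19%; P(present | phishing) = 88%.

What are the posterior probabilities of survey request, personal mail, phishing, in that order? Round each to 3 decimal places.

0.893, 0.060, 0.048

By Bayes' rule with conditional independence, the unnormalized weight for each hypothesis is prior × ∏ likelihoods:
  survey request: 0.445 × 0.32 × 0.94 × 0.46 × 0.69 = 0.042486
  personal mail: 0.380 × 0.50 × 0.79 × 0.10 × 0.19 = 0.0028519
  phishing: 0.175 × 0.25 × 0.07 × 0.84 × 0.88 = 0.0022638
Marginal likelihood of the evidence = 0.047602.
P(survey request | evidence) = 0.042486 / 0.047602 ≈ 0.893
P(personal mail | evidence) = 0.0028519 / 0.047602 ≈ 0.060
P(phishing | evidence) = 0.0022638 / 0.047602 ≈ 0.048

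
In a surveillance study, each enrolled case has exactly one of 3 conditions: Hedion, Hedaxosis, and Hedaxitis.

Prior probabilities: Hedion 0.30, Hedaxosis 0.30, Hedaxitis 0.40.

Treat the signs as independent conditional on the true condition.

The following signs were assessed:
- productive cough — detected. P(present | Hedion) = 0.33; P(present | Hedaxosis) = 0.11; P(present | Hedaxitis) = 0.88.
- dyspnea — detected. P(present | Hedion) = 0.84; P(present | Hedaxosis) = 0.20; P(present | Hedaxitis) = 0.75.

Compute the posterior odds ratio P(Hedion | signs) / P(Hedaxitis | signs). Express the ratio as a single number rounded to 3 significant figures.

0.315

Unnormalized posterior weight (prior times the sign likelihoods) for each of the two hypotheses:
  Hedion: 0.30 × 0.33 × 0.84 = 0.08316
  Hedaxitis: 0.40 × 0.88 × 0.75 = 0.264
Odds(Hedion : Hedaxitis) = 0.08316 / 0.264 ≈ 0.315.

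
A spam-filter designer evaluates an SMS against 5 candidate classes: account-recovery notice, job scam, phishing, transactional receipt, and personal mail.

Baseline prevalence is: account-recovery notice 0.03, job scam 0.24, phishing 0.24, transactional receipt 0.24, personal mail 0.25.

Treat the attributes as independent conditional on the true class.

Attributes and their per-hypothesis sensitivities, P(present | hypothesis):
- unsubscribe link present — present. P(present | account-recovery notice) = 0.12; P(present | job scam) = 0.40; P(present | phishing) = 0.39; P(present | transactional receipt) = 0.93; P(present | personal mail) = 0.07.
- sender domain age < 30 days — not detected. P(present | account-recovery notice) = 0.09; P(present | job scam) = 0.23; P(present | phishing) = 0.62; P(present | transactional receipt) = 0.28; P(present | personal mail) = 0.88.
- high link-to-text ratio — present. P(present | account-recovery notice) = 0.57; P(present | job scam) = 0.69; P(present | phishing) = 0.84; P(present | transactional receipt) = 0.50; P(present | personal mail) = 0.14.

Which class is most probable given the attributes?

transactional receipt

For each hypothesis, the unnormalized posterior weight is prior × product of the attribute likelihoods (using 1 − P(present | H) for each absent attribute):
  account-recovery notice: 0.03 × 0.12 × (1 − 0.09) × 0.57 = 0.0018673
  job scam: 0.24 × 0.40 × (1 − 0.23) × 0.69 = 0.051005
  phishing: 0.24 × 0.39 × (1 − 0.62) × 0.84 = 0.029877
  transactional receipt: 0.24 × 0.93 × (1 − 0.28) × 0.50 = 0.080352
  personal mail: 0.25 × 0.07 × (1 − 0.88) × 0.14 = 0.000294
The unnormalized weights sum to 0.1634.
P(account-recovery notice | evidence) ≈ 0.0018673 / 0.1634 ≈ 0.011
P(job scam | evidence) ≈ 0.051005 / 0.1634 ≈ 0.312
P(phishing | evidence) ≈ 0.029877 / 0.1634 ≈ 0.183
P(transactional receipt | evidence) ≈ 0.080352 / 0.1634 ≈ 0.492
P(personal mail | evidence) ≈ 0.000294 / 0.1634 ≈ 0.002
The largest is 0.492, so transactional receipt is most probable.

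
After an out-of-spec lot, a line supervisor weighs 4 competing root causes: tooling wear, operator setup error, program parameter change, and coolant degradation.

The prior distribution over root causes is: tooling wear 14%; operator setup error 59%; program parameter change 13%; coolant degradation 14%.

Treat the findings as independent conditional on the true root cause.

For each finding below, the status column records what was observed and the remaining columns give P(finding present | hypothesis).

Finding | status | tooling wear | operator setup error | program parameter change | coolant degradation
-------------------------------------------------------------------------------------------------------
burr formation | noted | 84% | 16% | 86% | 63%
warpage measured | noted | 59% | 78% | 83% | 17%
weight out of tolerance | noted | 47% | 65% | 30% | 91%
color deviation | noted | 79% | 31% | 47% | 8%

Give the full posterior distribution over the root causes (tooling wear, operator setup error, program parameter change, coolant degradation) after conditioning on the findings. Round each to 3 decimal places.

Multiply each prior by the joint likelihood of the evidence pattern:
  tooling wear: 0.14 × 0.84 × 0.59 × 0.47 × 0.79 = 0.025762
  operator setup error: 0.59 × 0.16 × 0.78 × 0.65 × 0.31 = 0.014837
  program parameter change: 0.13 × 0.86 × 0.83 × 0.30 × 0.47 = 0.013084
  coolant degradation: 0.14 × 0.63 × 0.17 × 0.91 × 0.08 = 0.0010916
Normalizing constant Z = 0.025762 + 0.014837 + 0.013084 + 0.0010916 = 0.054775.
P(tooling wear | evidence) = 0.025762 / 0.054775 ≈ 0.470
P(operator setup error | evidence) = 0.014837 / 0.054775 ≈ 0.271
P(program parameter change | evidence) = 0.013084 / 0.054775 ≈ 0.239
P(coolant degradation | evidence) = 0.0010916 / 0.054775 ≈ 0.020

0.470, 0.271, 0.239, 0.020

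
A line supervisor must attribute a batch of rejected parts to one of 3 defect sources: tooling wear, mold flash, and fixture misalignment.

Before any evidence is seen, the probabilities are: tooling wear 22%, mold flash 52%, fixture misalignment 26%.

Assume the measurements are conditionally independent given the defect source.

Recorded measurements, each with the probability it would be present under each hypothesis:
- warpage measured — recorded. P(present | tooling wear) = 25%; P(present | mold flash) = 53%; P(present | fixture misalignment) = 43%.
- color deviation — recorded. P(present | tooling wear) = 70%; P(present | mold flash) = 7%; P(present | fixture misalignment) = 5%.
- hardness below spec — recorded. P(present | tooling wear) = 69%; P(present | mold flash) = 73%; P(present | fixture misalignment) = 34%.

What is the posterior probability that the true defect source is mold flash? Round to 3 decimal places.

Multiply each prior by the joint likelihood of the measurement pattern:
  tooling wear: 0.22 × 0.25 × 0.70 × 0.69 = 0.026565
  mold flash: 0.52 × 0.53 × 0.07 × 0.73 = 0.014083
  fixture misalignment: 0.26 × 0.43 × 0.05 × 0.34 = 0.0019006
Marginal likelihood of the evidence = 0.042549.
P(mold flash | evidence) = 0.014083 / 0.042549 ≈ 0.331.

0.331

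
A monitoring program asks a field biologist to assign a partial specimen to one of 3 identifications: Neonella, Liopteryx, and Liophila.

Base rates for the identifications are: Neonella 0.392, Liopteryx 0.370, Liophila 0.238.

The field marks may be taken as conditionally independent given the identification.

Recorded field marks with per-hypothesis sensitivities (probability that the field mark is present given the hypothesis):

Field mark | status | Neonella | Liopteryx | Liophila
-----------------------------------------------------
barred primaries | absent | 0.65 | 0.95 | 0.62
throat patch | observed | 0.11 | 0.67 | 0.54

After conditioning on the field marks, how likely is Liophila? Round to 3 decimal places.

By Bayes' rule with conditional independence, the unnormalized weight for each hypothesis is prior × ∏ likelihoods (using 1 − P(present | H) for each absent field mark):
  Neonella: 0.392 × (1 − 0.65) × 0.11 = 0.015092
  Liopteryx: 0.370 × (1 − 0.95) × 0.67 = 0.012395
  Liophila: 0.238 × (1 − 0.62) × 0.54 = 0.048838
The unnormalized weights sum to 0.076325.
P(Liophila | evidence) = 0.048838 / 0.076325 ≈ 0.640.

0.640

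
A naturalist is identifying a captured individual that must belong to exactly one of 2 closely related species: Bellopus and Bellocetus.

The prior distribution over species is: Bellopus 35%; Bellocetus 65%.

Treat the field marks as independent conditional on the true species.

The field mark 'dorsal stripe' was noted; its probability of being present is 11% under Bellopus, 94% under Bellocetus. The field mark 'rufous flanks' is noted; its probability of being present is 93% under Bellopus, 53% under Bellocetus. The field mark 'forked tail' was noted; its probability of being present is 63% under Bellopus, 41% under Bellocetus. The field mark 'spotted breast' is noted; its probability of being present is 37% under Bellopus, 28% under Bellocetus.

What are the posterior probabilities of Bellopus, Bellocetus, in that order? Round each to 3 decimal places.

By Bayes' rule with conditional independence, the unnormalized weight for each hypothesis is prior × ∏ likelihoods:
  Bellopus: 0.35 × 0.11 × 0.93 × 0.63 × 0.37 = 0.0083461
  Bellocetus: 0.65 × 0.94 × 0.53 × 0.41 × 0.28 = 0.037176
The unnormalized weights sum to 0.045522.
P(Bellopus | evidence) = 0.0083461 / 0.045522 ≈ 0.183
P(Bellocetus | evidence) = 0.037176 / 0.045522 ≈ 0.817

0.183, 0.817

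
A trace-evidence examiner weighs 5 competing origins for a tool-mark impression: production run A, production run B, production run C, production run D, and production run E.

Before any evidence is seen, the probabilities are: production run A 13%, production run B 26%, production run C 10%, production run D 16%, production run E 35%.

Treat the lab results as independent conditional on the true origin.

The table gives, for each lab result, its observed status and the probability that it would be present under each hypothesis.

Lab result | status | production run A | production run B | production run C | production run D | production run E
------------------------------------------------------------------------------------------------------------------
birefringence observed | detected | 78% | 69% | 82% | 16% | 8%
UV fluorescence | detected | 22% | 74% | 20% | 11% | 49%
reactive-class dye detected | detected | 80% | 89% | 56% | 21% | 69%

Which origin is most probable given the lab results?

By Bayes' rule with conditional independence, the unnormalized weight for each hypothesis is prior × ∏ likelihoods:
  production run A: 0.13 × 0.78 × 0.22 × 0.80 = 0.017846
  production run B: 0.26 × 0.69 × 0.74 × 0.89 = 0.11815
  production run C: 0.10 × 0.82 × 0.20 × 0.56 = 0.009184
  production run D: 0.16 × 0.16 × 0.11 × 0.21 = 0.00059136
  production run E: 0.35 × 0.08 × 0.49 × 0.69 = 0.0094668
Marginal likelihood of the evidence = 0.15524.
P(production run A | evidence) ≈ 0.017846 / 0.15524 ≈ 0.115
P(production run B | evidence) ≈ 0.11815 / 0.15524 ≈ 0.761
P(production run C | evidence) ≈ 0.009184 / 0.15524 ≈ 0.059
P(production run D | evidence) ≈ 0.00059136 / 0.15524 ≈ 0.004
P(production run E | evidence) ≈ 0.0094668 / 0.15524 ≈ 0.061
The largest is 0.761, so production run B is most probable.

production run B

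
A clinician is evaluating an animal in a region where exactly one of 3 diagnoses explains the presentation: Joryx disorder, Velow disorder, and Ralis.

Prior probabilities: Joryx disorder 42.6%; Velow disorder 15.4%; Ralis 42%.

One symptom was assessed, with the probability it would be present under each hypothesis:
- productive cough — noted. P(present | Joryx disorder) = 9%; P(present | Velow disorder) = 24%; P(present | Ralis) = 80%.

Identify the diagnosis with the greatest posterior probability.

Ralis

For each hypothesis, the unnormalized posterior weight is prior × likelihood:
  Joryx disorder: 0.426 × 0.09 = 0.03834
  Velow disorder: 0.154 × 0.24 = 0.03696
  Ralis: 0.420 × 0.80 = 0.336
The unnormalized weights sum to 0.4113.
P(Joryx disorder | evidence) ≈ 0.03834 / 0.4113 ≈ 0.093
P(Velow disorder | evidence) ≈ 0.03696 / 0.4113 ≈ 0.090
P(Ralis | evidence) ≈ 0.336 / 0.4113 ≈ 0.817
The largest is 0.817, so Ralis is most probable.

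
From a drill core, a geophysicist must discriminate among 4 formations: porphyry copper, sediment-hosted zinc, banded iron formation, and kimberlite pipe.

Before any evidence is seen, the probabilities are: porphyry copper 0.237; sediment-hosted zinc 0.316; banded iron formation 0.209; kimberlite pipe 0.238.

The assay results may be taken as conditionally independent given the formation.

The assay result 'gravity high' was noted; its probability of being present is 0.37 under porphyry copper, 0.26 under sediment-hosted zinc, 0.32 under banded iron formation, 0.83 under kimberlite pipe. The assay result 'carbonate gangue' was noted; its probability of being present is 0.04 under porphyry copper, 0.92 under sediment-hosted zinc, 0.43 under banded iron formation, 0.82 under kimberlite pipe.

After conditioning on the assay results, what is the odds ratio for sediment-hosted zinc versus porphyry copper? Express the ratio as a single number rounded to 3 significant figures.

21.5

Posterior odds equal prior odds times the likelihood ratio; only the two competing hypotheses matter.
  sediment-hosted zinc: 0.316 × 0.26 × 0.92 = 0.075587
  porphyry copper: 0.237 × 0.37 × 0.04 = 0.0035076
Odds(sediment-hosted zinc : porphyry copper) = 0.075587 / 0.0035076 ≈ 21.5.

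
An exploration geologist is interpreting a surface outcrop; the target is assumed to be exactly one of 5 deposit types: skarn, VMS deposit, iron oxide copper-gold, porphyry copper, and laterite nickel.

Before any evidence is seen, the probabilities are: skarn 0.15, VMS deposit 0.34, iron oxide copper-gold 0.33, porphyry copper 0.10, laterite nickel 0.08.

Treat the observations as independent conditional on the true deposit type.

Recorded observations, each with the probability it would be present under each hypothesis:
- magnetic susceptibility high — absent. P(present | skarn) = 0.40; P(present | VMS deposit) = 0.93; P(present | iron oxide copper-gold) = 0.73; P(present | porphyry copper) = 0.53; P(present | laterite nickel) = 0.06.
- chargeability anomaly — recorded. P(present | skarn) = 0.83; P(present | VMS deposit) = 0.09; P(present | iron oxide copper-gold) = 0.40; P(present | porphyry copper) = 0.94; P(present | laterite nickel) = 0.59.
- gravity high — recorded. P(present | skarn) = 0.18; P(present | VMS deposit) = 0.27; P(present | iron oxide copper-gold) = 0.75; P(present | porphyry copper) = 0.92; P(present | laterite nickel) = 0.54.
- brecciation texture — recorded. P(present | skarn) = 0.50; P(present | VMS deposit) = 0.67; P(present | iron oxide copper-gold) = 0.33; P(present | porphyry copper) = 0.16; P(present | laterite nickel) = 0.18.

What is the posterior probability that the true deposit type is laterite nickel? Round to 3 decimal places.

0.161

For each hypothesis, the unnormalized posterior weight is prior × product of the observation likelihoods (using 1 − P(present | H) for each absent observation):
  skarn: 0.15 × (1 − 0.40) × 0.83 × 0.18 × 0.50 = 0.006723
  VMS deposit: 0.34 × (1 − 0.93) × 0.09 × 0.27 × 0.67 = 0.00038749
  iron oxide copper-gold: 0.33 × (1 − 0.73) × 0.40 × 0.75 × 0.33 = 0.0088209
  porphyry copper: 0.10 × (1 − 0.53) × 0.94 × 0.92 × 0.16 = 0.0065033
  laterite nickel: 0.08 × (1 − 0.06) × 0.59 × 0.54 × 0.18 = 0.0043126
Marginal likelihood of the evidence = 0.026747.
P(laterite nickel | evidence) = 0.0043126 / 0.026747 ≈ 0.161.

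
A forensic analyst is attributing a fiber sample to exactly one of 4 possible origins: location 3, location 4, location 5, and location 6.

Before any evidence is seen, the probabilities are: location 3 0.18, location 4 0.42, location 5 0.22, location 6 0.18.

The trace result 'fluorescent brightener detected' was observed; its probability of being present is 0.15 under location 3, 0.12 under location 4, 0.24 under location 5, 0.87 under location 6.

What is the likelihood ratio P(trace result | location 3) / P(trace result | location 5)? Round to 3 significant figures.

0.625

The Bayes factor is the ratio of the two likelihoods.
  location 3: 0.15
  location 5: 0.24
Bayes factor = 0.15 / 0.24 ≈ 0.625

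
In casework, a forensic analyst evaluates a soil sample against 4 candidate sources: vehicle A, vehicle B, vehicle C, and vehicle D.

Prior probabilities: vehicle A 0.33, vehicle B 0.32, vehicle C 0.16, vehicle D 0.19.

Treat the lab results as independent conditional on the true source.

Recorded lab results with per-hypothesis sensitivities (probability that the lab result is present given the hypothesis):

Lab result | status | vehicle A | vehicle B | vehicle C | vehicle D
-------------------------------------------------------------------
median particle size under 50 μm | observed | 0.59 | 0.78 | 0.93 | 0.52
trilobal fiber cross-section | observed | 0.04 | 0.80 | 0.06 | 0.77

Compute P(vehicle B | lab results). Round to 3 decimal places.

By Bayes' rule with conditional independence, the unnormalized weight for each hypothesis is prior × ∏ likelihoods:
  vehicle A: 0.33 × 0.59 × 0.04 = 0.007788
  vehicle B: 0.32 × 0.78 × 0.80 = 0.19968
  vehicle C: 0.16 × 0.93 × 0.06 = 0.008928
  vehicle D: 0.19 × 0.52 × 0.77 = 0.076076
Marginal likelihood of the evidence = 0.29247.
P(vehicle B | evidence) = 0.19968 / 0.29247 ≈ 0.683.

0.683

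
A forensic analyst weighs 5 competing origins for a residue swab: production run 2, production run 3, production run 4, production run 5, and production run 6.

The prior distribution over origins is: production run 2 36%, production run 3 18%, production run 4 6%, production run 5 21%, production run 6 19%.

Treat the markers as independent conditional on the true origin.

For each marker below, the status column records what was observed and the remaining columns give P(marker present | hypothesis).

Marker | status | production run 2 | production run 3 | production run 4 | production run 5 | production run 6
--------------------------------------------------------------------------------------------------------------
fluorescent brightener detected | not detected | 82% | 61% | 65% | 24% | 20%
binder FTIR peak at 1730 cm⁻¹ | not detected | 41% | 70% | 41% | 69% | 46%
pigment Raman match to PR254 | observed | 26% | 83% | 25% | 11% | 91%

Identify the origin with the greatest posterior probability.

By Bayes' rule with conditional independence, the unnormalized weight for each hypothesis is prior × ∏ likelihoods (using 1 − P(present | H) for each absent marker):
  production run 2: 0.36 × (1 − 0.82) × (1 − 0.41) × 0.26 = 0.0099403
  production run 3: 0.18 × (1 − 0.61) × (1 − 0.70) × 0.83 = 0.01748
  production run 4: 0.06 × (1 − 0.65) × (1 − 0.41) × 0.25 = 0.0030975
  production run 5: 0.21 × (1 − 0.24) × (1 − 0.69) × 0.11 = 0.0054424
  production run 6: 0.19 × (1 − 0.20) × (1 − 0.46) × 0.91 = 0.074693
The unnormalized weights sum to 0.11065.
P(production run 2 | evidence) ≈ 0.0099403 / 0.11065 ≈ 0.090
P(production run 3 | evidence) ≈ 0.01748 / 0.11065 ≈ 0.158
P(production run 4 | evidence) ≈ 0.0030975 / 0.11065 ≈ 0.028
P(production run 5 | evidence) ≈ 0.0054424 / 0.11065 ≈ 0.049
P(production run 6 | evidence) ≈ 0.074693 / 0.11065 ≈ 0.675
The largest is 0.675, so production run 6 is most probable.

production run 6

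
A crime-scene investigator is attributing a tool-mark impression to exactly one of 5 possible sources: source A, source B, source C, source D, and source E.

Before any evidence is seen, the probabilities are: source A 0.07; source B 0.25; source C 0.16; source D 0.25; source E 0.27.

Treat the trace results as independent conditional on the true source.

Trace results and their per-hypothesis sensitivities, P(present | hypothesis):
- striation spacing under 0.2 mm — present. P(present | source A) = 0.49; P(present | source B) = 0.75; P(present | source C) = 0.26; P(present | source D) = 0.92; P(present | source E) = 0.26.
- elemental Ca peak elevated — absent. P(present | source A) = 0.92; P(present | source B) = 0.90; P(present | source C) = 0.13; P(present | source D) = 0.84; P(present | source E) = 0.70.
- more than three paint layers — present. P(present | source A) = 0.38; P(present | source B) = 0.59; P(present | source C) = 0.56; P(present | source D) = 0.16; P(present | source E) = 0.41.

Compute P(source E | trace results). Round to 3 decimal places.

By Bayes' rule with conditional independence, the unnormalized weight for each hypothesis is prior × ∏ likelihoods (using 1 − P(present | H) for each absent trace result):
  source A: 0.07 × 0.49 × (1 − 0.92) × 0.38 = 0.0010427
  source B: 0.25 × 0.75 × (1 − 0.90) × 0.59 = 0.011062
  source C: 0.16 × 0.26 × (1 − 0.13) × 0.56 = 0.020268
  source D: 0.25 × 0.92 × (1 − 0.84) × 0.16 = 0.005888
  source E: 0.27 × 0.26 × (1 − 0.70) × 0.41 = 0.0086346
The unnormalized weights sum to 0.046895.
P(source E | evidence) = 0.0086346 / 0.046895 ≈ 0.184.

0.184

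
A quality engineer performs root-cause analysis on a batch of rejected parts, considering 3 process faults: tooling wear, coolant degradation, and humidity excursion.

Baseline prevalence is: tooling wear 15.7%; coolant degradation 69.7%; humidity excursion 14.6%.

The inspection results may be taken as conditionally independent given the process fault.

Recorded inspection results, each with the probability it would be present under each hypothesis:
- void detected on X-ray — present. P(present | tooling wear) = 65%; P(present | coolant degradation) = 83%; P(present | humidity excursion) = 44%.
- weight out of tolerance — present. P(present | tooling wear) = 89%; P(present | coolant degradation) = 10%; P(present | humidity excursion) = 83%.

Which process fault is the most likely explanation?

tooling wear

By Bayes' rule with conditional independence, the unnormalized weight for each hypothesis is prior × ∏ likelihoods:
  tooling wear: 0.157 × 0.65 × 0.89 = 0.090825
  coolant degradation: 0.697 × 0.83 × 0.10 = 0.057851
  humidity excursion: 0.146 × 0.44 × 0.83 = 0.053319
The unnormalized weights sum to 0.20199.
P(tooling wear | evidence) ≈ 0.090825 / 0.20199 ≈ 0.450
P(coolant degradation | evidence) ≈ 0.057851 / 0.20199 ≈ 0.286
P(humidity excursion | evidence) ≈ 0.053319 / 0.20199 ≈ 0.264
The largest is 0.450, so tooling wear is most probable.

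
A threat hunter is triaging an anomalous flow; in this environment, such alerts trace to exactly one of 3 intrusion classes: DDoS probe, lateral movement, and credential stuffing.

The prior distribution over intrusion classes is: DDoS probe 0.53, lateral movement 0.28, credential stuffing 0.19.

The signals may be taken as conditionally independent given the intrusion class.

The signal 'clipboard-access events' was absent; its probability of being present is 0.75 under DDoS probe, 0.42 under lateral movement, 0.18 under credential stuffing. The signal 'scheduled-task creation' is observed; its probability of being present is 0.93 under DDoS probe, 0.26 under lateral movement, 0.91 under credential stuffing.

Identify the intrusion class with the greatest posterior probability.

Multiply each prior by the joint likelihood of the signal pattern (using 1 − P(present | H) for each absent signal):
  DDoS probe: 0.53 × (1 − 0.75) × 0.93 = 0.12323
  lateral movement: 0.28 × (1 − 0.42) × 0.26 = 0.042224
  credential stuffing: 0.19 × (1 − 0.18) × 0.91 = 0.14178
The unnormalized weights sum to 0.30723.
P(DDoS probe | evidence) ≈ 0.12323 / 0.30723 ≈ 0.401
P(lateral movement | evidence) ≈ 0.042224 / 0.30723 ≈ 0.137
P(credential stuffing | evidence) ≈ 0.14178 / 0.30723 ≈ 0.461
The largest is 0.461, so credential stuffing is most probable.

credential stuffing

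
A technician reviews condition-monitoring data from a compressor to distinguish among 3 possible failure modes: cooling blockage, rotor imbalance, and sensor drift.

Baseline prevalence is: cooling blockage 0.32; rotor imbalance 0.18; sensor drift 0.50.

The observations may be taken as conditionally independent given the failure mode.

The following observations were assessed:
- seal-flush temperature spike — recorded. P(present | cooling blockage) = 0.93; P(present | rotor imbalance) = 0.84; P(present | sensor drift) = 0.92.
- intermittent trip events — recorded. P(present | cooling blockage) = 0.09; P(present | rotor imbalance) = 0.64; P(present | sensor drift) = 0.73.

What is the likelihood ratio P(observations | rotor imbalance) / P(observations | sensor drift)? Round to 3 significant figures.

The Bayes factor is the ratio of the joint likelihoods of the evidence pattern under the two hypotheses.
  rotor imbalance: 0.84 × 0.64 = 0.5376
  sensor drift: 0.92 × 0.73 = 0.6716
Bayes factor = 0.5376 / 0.6716 ≈ 0.800

0.800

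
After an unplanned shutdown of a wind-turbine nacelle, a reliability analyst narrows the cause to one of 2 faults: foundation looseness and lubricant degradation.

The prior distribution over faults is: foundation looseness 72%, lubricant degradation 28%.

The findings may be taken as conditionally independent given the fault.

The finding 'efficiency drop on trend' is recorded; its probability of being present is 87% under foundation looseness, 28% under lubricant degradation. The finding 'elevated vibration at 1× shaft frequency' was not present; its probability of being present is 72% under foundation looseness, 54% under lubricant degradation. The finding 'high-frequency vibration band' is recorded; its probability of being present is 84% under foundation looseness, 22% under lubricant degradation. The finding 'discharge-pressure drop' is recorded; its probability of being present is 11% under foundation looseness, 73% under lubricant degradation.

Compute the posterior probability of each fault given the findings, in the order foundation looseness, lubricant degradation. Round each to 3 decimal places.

0.737, 0.263

By Bayes' rule with conditional independence, the unnormalized weight for each hypothesis is prior × ∏ likelihoods (using 1 − P(present | H) for each absent finding):
  foundation looseness: 0.72 × 0.87 × (1 − 0.72) × 0.84 × 0.11 = 0.016206
  lubricant degradation: 0.28 × 0.28 × (1 − 0.54) × 0.22 × 0.73 = 0.0057919
Marginal likelihood of the evidence = 0.021998.
P(foundation looseness | evidence) = 0.016206 / 0.021998 ≈ 0.737
P(lubricant degradation | evidence) = 0.0057919 / 0.021998 ≈ 0.263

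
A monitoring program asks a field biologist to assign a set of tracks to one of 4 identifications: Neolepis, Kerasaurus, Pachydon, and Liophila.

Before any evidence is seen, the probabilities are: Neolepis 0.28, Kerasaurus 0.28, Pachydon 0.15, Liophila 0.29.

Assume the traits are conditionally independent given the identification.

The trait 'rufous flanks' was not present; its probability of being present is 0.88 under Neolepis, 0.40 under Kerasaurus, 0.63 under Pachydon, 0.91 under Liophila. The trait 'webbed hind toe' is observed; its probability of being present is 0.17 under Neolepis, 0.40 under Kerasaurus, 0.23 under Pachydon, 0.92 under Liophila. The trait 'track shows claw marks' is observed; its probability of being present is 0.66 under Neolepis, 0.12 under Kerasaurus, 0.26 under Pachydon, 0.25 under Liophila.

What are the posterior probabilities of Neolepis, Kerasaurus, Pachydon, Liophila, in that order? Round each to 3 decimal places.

0.178, 0.381, 0.157, 0.284

By Bayes' rule with conditional independence, the unnormalized weight for each hypothesis is prior × ∏ likelihoods (using 1 − P(present | H) for each absent trait):
  Neolepis: 0.28 × (1 − 0.88) × 0.17 × 0.66 = 0.0037699
  Kerasaurus: 0.28 × (1 − 0.40) × 0.40 × 0.12 = 0.008064
  Pachydon: 0.15 × (1 − 0.63) × 0.23 × 0.26 = 0.0033189
  Liophila: 0.29 × (1 − 0.91) × 0.92 × 0.25 = 0.006003
Normalizing constant Z = 0.0037699 + 0.008064 + 0.0033189 + 0.006003 = 0.021156.
P(Neolepis | evidence) = 0.0037699 / 0.021156 ≈ 0.178
P(Kerasaurus | evidence) = 0.008064 / 0.021156 ≈ 0.381
P(Pachydon | evidence) = 0.0033189 / 0.021156 ≈ 0.157
P(Liophila | evidence) = 0.006003 / 0.021156 ≈ 0.284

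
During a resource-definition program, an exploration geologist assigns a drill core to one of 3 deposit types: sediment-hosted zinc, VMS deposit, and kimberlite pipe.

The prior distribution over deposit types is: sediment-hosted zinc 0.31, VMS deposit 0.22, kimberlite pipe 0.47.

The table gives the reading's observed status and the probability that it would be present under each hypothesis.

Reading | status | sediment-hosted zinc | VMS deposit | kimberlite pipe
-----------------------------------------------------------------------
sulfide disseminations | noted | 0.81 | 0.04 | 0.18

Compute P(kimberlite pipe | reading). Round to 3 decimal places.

0.246

By Bayes' rule, the unnormalized weight for each hypothesis is prior × likelihood:
  sediment-hosted zinc: 0.31 × 0.81 = 0.2511
  VMS deposit: 0.22 × 0.04 = 0.0088
  kimberlite pipe: 0.47 × 0.18 = 0.0846
Marginal likelihood of the evidence = 0.3445.
P(kimberlite pipe | evidence) = 0.0846 / 0.3445 ≈ 0.246.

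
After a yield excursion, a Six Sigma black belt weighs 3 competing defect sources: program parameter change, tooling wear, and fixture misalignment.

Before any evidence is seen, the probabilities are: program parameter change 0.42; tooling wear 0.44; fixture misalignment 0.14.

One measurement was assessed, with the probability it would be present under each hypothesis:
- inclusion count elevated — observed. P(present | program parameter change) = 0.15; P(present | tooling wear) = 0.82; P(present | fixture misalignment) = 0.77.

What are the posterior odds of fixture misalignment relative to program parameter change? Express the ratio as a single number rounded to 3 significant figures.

Posterior odds equal prior odds times the likelihood ratio; only the two competing hypotheses matter.
  fixture misalignment: 0.14 × 0.77 = 0.1078
  program parameter change: 0.42 × 0.15 = 0.063
Odds(fixture misalignment : program parameter change) = 0.1078 / 0.063 ≈ 1.71.

1.71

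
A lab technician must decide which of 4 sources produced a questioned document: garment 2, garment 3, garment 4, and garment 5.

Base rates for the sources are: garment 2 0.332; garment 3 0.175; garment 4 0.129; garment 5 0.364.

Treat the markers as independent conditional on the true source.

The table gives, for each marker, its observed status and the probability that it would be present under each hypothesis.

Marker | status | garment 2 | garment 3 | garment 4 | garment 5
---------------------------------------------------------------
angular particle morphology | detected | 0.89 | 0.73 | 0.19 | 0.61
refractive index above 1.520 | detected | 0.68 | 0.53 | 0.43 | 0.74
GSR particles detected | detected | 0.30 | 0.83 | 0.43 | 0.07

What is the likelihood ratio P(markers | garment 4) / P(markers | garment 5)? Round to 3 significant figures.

Take the product of per-marker likelihoods under each hypothesis, then divide.
  garment 4: 0.19 × 0.43 × 0.43 = 0.035131
  garment 5: 0.61 × 0.74 × 0.07 = 0.031598
Bayes factor = 0.035131 / 0.031598 ≈ 1.11

1.11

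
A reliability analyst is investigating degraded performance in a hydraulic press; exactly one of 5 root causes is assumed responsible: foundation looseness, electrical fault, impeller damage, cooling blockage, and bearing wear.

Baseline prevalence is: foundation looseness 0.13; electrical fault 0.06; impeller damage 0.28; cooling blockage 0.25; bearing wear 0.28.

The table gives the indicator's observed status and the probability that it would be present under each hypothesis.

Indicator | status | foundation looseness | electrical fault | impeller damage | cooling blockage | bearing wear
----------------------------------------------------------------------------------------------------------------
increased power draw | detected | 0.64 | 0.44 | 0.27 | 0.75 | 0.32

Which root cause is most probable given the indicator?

cooling blockage

Multiply each prior by the likelihood of the indicator:
  foundation looseness: 0.13 × 0.64 = 0.0832
  electrical fault: 0.06 × 0.44 = 0.0264
  impeller damage: 0.28 × 0.27 = 0.0756
  cooling blockage: 0.25 × 0.75 = 0.1875
  bearing wear: 0.28 × 0.32 = 0.0896
Marginal likelihood of the evidence = 0.4623.
P(foundation looseness | evidence) ≈ 0.0832 / 0.4623 ≈ 0.180
P(electrical fault | evidence) ≈ 0.0264 / 0.4623 ≈ 0.057
P(impeller damage | evidence) ≈ 0.0756 / 0.4623 ≈ 0.164
P(cooling blockage | evidence) ≈ 0.1875 / 0.4623 ≈ 0.406
P(bearing wear | evidence) ≈ 0.0896 / 0.4623 ≈ 0.194
The largest is 0.406, so cooling blockage is most probable.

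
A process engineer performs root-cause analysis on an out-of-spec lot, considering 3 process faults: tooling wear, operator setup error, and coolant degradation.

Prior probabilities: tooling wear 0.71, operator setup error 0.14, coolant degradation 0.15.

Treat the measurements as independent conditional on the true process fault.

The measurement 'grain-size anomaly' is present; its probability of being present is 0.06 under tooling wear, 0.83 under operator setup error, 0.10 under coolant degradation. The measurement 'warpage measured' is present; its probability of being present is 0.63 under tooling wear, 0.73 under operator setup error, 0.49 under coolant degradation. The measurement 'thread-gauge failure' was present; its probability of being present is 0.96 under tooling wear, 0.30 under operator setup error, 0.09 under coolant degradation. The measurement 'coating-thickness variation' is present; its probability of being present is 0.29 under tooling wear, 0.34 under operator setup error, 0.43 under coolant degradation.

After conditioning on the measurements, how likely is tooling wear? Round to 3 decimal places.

By Bayes' rule with conditional independence, the unnormalized weight for each hypothesis is prior × ∏ likelihoods:
  tooling wear: 0.71 × 0.06 × 0.63 × 0.96 × 0.29 = 0.0074717
  operator setup error: 0.14 × 0.83 × 0.73 × 0.30 × 0.34 = 0.0086523
  coolant degradation: 0.15 × 0.10 × 0.49 × 0.09 × 0.43 = 0.00028444
The unnormalized weights sum to 0.016408.
P(tooling wear | evidence) = 0.0074717 / 0.016408 ≈ 0.455.

0.455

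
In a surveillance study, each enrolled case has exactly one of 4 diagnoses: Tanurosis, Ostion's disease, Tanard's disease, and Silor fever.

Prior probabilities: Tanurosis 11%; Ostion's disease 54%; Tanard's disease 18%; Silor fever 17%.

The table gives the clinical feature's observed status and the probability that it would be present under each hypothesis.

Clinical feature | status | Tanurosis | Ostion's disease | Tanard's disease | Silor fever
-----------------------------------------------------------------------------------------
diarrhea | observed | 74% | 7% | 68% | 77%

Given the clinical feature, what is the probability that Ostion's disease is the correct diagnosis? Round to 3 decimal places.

0.101

Multiply each prior by the likelihood of the clinical feature:
  Tanurosis: 0.11 × 0.74 = 0.0814
  Ostion's disease: 0.54 × 0.07 = 0.0378
  Tanard's disease: 0.18 × 0.68 = 0.1224
  Silor fever: 0.17 × 0.77 = 0.1309
Marginal likelihood of the evidence = 0.3725.
P(Ostion's disease | evidence) = 0.0378 / 0.3725 ≈ 0.101.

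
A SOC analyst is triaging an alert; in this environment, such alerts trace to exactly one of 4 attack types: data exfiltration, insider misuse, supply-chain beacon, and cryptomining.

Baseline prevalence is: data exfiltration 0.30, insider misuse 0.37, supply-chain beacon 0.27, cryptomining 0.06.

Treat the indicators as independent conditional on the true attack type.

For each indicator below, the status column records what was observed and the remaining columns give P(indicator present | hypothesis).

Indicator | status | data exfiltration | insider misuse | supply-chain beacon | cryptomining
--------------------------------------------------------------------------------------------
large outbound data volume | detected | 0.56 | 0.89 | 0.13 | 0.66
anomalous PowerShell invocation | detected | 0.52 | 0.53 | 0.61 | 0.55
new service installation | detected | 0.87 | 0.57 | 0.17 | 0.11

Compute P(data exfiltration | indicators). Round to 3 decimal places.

Multiply each prior by the joint likelihood of the indicator pattern:
  data exfiltration: 0.30 × 0.56 × 0.52 × 0.87 = 0.076003
  insider misuse: 0.37 × 0.89 × 0.53 × 0.57 = 0.099482
  supply-chain beacon: 0.27 × 0.13 × 0.61 × 0.17 = 0.0036399
  cryptomining: 0.06 × 0.66 × 0.55 × 0.11 = 0.0023958
The unnormalized weights sum to 0.18152.
P(data exfiltration | evidence) = 0.076003 / 0.18152 ≈ 0.419.

0.419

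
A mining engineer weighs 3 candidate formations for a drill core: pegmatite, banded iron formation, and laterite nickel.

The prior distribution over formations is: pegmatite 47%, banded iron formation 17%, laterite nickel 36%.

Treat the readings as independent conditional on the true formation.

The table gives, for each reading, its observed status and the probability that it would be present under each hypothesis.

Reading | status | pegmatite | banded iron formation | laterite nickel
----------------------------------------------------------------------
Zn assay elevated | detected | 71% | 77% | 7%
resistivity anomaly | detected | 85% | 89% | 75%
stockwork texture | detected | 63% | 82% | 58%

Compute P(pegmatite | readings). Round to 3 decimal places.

Multiply each prior by the joint likelihood of the reading pattern:
  pegmatite: 0.47 × 0.71 × 0.85 × 0.63 = 0.1787
  banded iron formation: 0.17 × 0.77 × 0.89 × 0.82 = 0.095531
  laterite nickel: 0.36 × 0.07 × 0.75 × 0.58 = 0.010962
Marginal likelihood of the evidence = 0.28519.
P(pegmatite | evidence) = 0.1787 / 0.28519 ≈ 0.627.

0.627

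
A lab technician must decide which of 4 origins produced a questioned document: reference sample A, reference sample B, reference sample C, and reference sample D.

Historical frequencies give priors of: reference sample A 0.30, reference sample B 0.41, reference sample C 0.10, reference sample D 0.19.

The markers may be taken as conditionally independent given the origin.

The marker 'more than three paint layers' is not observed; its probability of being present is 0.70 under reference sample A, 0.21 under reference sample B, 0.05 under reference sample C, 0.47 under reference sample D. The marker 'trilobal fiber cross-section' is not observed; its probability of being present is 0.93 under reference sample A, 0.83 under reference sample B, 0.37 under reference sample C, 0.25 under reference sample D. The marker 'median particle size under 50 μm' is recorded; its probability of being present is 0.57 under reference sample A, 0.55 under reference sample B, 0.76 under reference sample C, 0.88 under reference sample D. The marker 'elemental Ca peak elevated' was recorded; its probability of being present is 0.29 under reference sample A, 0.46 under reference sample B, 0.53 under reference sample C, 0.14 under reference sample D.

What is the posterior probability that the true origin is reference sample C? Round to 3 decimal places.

0.498

For each hypothesis, the unnormalized posterior weight is prior × product of the marker likelihoods (using 1 − P(present | H) for each absent marker):
  reference sample A: 0.30 × (1 − 0.70) × (1 − 0.93) × 0.57 × 0.29 = 0.0010414
  reference sample B: 0.41 × (1 − 0.21) × (1 − 0.83) × 0.55 × 0.46 = 0.013931
  reference sample C: 0.10 × (1 − 0.05) × (1 − 0.37) × 0.76 × 0.53 = 0.024108
  reference sample D: 0.19 × (1 − 0.47) × (1 − 0.25) × 0.88 × 0.14 = 0.0093047
Marginal likelihood of the evidence = 0.048385.
P(reference sample C | evidence) = 0.024108 / 0.048385 ≈ 0.498.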